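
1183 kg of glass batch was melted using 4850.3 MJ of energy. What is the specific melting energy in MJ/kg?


Rearrange E = m * s for s:
  s = E / m
  s = 4850.3 / 1183 = 4.1 MJ/kg

4.1 MJ/kg


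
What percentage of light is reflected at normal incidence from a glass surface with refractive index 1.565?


Fresnel reflectance at normal incidence:
  R = ((n - 1)/(n + 1))^2
  (n - 1)/(n + 1) = (1.565 - 1)/(1.565 + 1) = 0.220273
  R = 0.220273^2 = 0.0485202
  R(%) = 0.0485202 * 100 = 4.852%

4.852%


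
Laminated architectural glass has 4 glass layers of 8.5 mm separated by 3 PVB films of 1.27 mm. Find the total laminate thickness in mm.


Total thickness = glass contribution + PVB contribution
  Glass: 4 * 8.5 = 34.0 mm
  PVB: 3 * 1.27 = 3.81 mm
  Total = 34.0 + 3.81 = 37.81 mm

37.81 mm


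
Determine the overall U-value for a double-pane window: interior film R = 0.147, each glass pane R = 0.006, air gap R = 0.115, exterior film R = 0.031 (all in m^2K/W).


Total thermal resistance (series):
  R_total = R_in + R_glass + R_air + R_glass + R_out
  R_total = 0.147 + 0.006 + 0.115 + 0.006 + 0.031 = 0.305 m^2K/W
U-value = 1 / R_total = 1 / 0.305 = 3.279 W/m^2K

3.279 W/m^2K


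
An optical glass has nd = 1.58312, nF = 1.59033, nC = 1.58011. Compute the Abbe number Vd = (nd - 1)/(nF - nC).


Abbe number formula: Vd = (nd - 1) / (nF - nC)
  nd - 1 = 1.58312 - 1 = 0.58312
  nF - nC = 1.59033 - 1.58011 = 0.01022
  Vd = 0.58312 / 0.01022 = 57.06

57.06


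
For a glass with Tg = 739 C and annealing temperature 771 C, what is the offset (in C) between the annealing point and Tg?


Offset = T_anneal - Tg:
  offset = 771 - 739 = 32 C

32 C


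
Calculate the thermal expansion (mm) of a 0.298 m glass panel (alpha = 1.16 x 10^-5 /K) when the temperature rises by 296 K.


Thermal expansion formula: dL = alpha * L0 * dT
  dL = (1.16 x 10^-5) * 0.298 * 296 = 0.00102321 m
Convert to mm: 0.00102321 * 1000 = 1.0232 mm

1.0232 mm


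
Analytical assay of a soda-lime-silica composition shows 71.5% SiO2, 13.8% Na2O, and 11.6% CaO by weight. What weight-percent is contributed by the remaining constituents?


Sum the three major oxides:
  SiO2 + Na2O + CaO = 71.5 + 13.8 + 11.6 = 96.9%
Subtract from 100%:
  Others = 100 - 96.9 = 3.1%

3.1%


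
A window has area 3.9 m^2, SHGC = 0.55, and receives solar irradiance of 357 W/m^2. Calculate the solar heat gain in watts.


Solar heat gain: Q = Area * SHGC * Irradiance
  Q = 3.9 * 0.55 * 357 = 765.8 W

765.8 W


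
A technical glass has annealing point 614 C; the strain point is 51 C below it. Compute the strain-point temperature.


Strain point = annealing point - difference:
  T_strain = 614 - 51 = 563 C

563 C


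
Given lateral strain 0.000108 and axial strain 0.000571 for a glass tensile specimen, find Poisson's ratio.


Poisson's ratio: nu = lateral strain / axial strain
  nu = 0.000108 / 0.000571 = 0.1891

0.1891


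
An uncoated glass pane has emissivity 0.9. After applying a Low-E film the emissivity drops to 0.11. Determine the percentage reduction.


Percentage reduction = (1 - coated/uncoated) * 100
  Ratio = 0.11 / 0.9 = 0.1222
  Reduction = (1 - 0.1222) * 100 = 87.8%

87.8%


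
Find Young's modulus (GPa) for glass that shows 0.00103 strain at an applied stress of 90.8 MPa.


Young's modulus: E = stress / strain
  E = 90.8 MPa / 0.00103 = 88155.34 MPa
Convert to GPa: 88155.34 / 1000 = 88.16 GPa

88.16 GPa


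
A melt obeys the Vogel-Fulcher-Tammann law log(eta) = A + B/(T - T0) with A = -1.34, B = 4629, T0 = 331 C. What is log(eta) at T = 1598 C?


VFT equation: log(eta) = A + B / (T - T0)
  T - T0 = 1598 - 331 = 1267
  B / (T - T0) = 4629 / 1267 = 3.654
  log(eta) = -1.34 + 3.654 = 2.314

2.314


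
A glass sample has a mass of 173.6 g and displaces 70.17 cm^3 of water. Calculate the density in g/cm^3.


Use the definition of density:
  rho = mass / volume
  rho = 173.6 / 70.17 = 2.474 g/cm^3

2.474 g/cm^3


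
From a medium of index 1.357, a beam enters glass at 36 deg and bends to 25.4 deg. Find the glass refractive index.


Apply Snell's law: n1 * sin(theta1) = n2 * sin(theta2)
  n2 = n1 * sin(theta1) / sin(theta2)
  sin(36) = 0.587785
  sin(25.4) = 0.428935
  n2 = 1.357 * 0.587785 / 0.428935 = 1.8595

1.8595


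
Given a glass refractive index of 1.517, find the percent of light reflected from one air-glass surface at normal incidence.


Fresnel reflectance at normal incidence:
  R = ((n - 1)/(n + 1))^2
  (n - 1)/(n + 1) = (1.517 - 1)/(1.517 + 1) = 0.205403
  R = 0.205403^2 = 0.0421904
  R(%) = 0.0421904 * 100 = 4.219%

4.219%


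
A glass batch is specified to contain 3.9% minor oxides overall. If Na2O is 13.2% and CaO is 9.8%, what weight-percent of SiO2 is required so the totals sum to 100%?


Known pieces sum to 100%:
  SiO2 = 100 - (others + Na2O + CaO)
  SiO2 = 100 - (3.9 + 13.2 + 9.8) = 73.1%

73.1%


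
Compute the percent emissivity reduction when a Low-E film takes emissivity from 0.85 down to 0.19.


Percentage reduction = (1 - coated/uncoated) * 100
  Ratio = 0.19 / 0.85 = 0.2235
  Reduction = (1 - 0.2235) * 100 = 77.6%

77.6%


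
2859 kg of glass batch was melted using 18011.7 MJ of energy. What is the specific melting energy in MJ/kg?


Rearrange E = m * s for s:
  s = E / m
  s = 18011.7 / 2859 = 6.3 MJ/kg

6.3 MJ/kg


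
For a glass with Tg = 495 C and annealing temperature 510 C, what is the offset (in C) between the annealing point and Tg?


Offset = T_anneal - Tg:
  offset = 510 - 495 = 15 C

15 C


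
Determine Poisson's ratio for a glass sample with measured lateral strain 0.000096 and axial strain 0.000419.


Poisson's ratio: nu = lateral strain / axial strain
  nu = 0.000096 / 0.000419 = 0.2291

0.2291


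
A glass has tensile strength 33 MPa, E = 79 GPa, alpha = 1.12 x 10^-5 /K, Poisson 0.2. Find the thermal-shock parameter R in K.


Thermal shock resistance: R = sigma * (1 - nu) / (E * alpha)
  Numerator = 33 * (1 - 0.2) = 26.4
  Denominator = 79 * 1000 * (1.12 x 10^-5) = 0.8848
  R = 26.4 / 0.8848 = 29.8 K

29.8 K


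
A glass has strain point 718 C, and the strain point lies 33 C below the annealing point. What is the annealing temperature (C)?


T_anneal = T_strain + gap:
  T_anneal = 718 + 33 = 751 C

751 C


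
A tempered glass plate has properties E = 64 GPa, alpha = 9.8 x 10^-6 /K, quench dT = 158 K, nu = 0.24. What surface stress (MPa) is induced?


Tempering stress: sigma = E * alpha * dT / (1 - nu)
  E (MPa) = 64 * 1000 = 64000
  Numerator = 64000 * (9.8 x 10^-6) * 158 = 99.0976
  Denominator = 1 - 0.24 = 0.76
  sigma = 99.0976 / 0.76 = 130.4 MPa

130.4 MPa


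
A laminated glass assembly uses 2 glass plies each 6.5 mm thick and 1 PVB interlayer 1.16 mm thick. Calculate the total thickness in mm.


Total thickness = glass contribution + PVB contribution
  Glass: 2 * 6.5 = 13.0 mm
  PVB: 1 * 1.16 = 1.16 mm
  Total = 13.0 + 1.16 = 14.16 mm

14.16 mm


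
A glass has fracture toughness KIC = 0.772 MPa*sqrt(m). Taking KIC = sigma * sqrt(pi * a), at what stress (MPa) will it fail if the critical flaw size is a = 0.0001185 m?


Rearrange KIC = sigma * sqrt(pi * a):
  sigma = KIC / sqrt(pi * a)
  sqrt(pi * 0.0001185) = 0.019295
  sigma = 0.772 / 0.019295 = 40.01 MPa

40.01 MPa


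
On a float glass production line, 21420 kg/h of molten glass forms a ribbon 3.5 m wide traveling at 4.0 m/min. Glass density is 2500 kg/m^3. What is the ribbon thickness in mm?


Ribbon cross-section from mass balance:
  Volume rate = throughput / density = 21420 / 2500 = 8.568 m^3/h
  thickness = volume rate / (speed * 60 * width), i.e.
  thickness = throughput / (60 * speed * width * density) * 1000
  thickness = 21420 / (60 * 4.0 * 3.5 * 2500) * 1000 = 10.2 mm

10.2 mm


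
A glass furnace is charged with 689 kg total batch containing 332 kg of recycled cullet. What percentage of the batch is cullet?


Cullet ratio = (cullet mass / total batch mass) * 100
  Ratio = 332 / 689 * 100 = 48.19%

48.19%


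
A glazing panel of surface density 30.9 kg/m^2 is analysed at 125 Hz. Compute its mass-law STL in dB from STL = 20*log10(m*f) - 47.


Mass law: STL = 20 * log10(m * f) - 47
  m * f = 30.9 * 125 = 3862.5
  log10(3862.5) = 3.58687
  STL = 20 * 3.58687 - 47 = 71.7374 - 47 = 24.7 dB

24.7 dB


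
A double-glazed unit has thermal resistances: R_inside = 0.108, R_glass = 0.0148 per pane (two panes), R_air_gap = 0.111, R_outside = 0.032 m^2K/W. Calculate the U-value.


Total thermal resistance (series):
  R_total = R_in + R_glass + R_air + R_glass + R_out
  R_total = 0.108 + 0.0148 + 0.111 + 0.0148 + 0.032 = 0.2806 m^2K/W
U-value = 1 / R_total = 1 / 0.2806 = 3.564 W/m^2K

3.564 W/m^2K


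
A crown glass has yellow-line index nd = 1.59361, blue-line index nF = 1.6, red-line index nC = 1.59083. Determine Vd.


Abbe number formula: Vd = (nd - 1) / (nF - nC)
  nd - 1 = 1.59361 - 1 = 0.59361
  nF - nC = 1.6 - 1.59083 = 0.00917
  Vd = 0.59361 / 0.00917 = 64.73

64.73


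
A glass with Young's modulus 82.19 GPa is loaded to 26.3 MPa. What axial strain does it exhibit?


Rearrange E = sigma / epsilon:
  epsilon = sigma / E
  E (MPa) = 82.19 * 1000 = 82190
  epsilon = 26.3 / 82190 = 0.00032

0.00032


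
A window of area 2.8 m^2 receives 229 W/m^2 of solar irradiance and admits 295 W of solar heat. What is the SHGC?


Rearrange Q = Area * SHGC * Irradiance:
  SHGC = Q / (Area * Irradiance)
  SHGC = 295 / (2.8 * 229) = 0.46

0.46


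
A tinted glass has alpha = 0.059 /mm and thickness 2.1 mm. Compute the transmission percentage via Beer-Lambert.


Beer-Lambert law: T = exp(-alpha * thickness)
  exponent = -0.059 * 2.1 = -0.1239
  T = exp(-0.1239) = 0.8835
  Percentage = 0.8835 * 100 = 88.35%

88.35%


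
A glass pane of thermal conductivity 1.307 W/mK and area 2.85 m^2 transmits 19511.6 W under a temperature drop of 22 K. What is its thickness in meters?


Fourier's law: t = k * A * dT / Q
  t = 1.307 * 2.85 * 22 / 19511.6
  t = 81.9489 / 19511.6 = 0.0042 m

0.0042 m


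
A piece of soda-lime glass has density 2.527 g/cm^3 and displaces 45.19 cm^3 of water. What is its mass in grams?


Rearrange rho = m / V:
  m = rho * V
  m = 2.527 * 45.19 = 114.195 g

114.195 g


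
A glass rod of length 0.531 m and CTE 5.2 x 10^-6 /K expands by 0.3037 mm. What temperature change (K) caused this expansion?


Rearrange dL = alpha * L0 * dT for dT:
  dT = dL / (alpha * L0)
  dL (m) = 0.3037 / 1000 = 0.0003037
  dT = 0.0003037 / ((5.2 x 10^-6) * 0.531) = 110.0 K

110.0 K


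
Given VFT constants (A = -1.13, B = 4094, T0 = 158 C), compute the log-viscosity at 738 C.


VFT equation: log(eta) = A + B / (T - T0)
  T - T0 = 738 - 158 = 580
  B / (T - T0) = 4094 / 580 = 7.059
  log(eta) = -1.13 + 7.059 = 5.929

5.929


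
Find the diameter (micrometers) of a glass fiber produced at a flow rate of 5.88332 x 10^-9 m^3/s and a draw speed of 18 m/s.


Cross-sectional area from continuity:
  A = Q / v = 5.88332 x 10^-9 / 18 = 3.268511 x 10^-10 m^2
Diameter from circular cross-section:
  d = sqrt(4A / pi) * 10^6 (m -> um)
  d = sqrt(4 * 3.268511 x 10^-10 / pi) * 10^6 = 20.4 um

20.4 um


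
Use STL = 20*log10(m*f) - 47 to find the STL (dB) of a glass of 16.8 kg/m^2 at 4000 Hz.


Mass law: STL = 20 * log10(m * f) - 47
  m * f = 16.8 * 4000 = 67200
  log10(67200) = 4.82737
  STL = 20 * 4.82737 - 47 = 96.5474 - 47 = 49.5 dB

49.5 dB


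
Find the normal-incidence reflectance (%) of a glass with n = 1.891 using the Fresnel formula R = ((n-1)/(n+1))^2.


Fresnel reflectance at normal incidence:
  R = ((n - 1)/(n + 1))^2
  (n - 1)/(n + 1) = (1.891 - 1)/(1.891 + 1) = 0.308198
  R = 0.308198^2 = 0.094986
  R(%) = 0.094986 * 100 = 9.499%

9.499%


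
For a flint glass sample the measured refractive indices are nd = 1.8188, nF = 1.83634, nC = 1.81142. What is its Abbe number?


Abbe number formula: Vd = (nd - 1) / (nF - nC)
  nd - 1 = 1.8188 - 1 = 0.8188
  nF - nC = 1.83634 - 1.81142 = 0.02492
  Vd = 0.8188 / 0.02492 = 32.86

32.86


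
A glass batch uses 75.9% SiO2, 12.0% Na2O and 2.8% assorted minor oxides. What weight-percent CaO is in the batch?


Pieces sum to 100%:
  CaO = 100 - (SiO2 + Na2O + others)
  CaO = 100 - (75.9 + 12.0 + 2.8) = 9.3%

9.3%


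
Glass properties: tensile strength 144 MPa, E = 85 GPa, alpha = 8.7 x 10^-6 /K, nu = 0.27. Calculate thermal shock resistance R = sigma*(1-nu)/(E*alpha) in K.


Thermal shock resistance: R = sigma * (1 - nu) / (E * alpha)
  Numerator = 144 * (1 - 0.27) = 105.12
  Denominator = 85 * 1000 * (8.7 x 10^-6) = 0.7395
  R = 105.12 / 0.7395 = 142.2 K

142.2 K


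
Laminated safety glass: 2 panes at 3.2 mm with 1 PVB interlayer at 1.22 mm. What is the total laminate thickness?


Total thickness = glass contribution + PVB contribution
  Glass: 2 * 3.2 = 6.4 mm
  PVB: 1 * 1.22 = 1.22 mm
  Total = 6.4 + 1.22 = 7.62 mm

7.62 mm


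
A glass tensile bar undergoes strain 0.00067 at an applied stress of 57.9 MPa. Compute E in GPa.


Young's modulus: E = stress / strain
  E = 57.9 MPa / 0.00067 = 86417.91 MPa
Convert to GPa: 86417.91 / 1000 = 86.42 GPa

86.42 GPa


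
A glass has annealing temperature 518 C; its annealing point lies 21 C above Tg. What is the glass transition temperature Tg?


Rearrange T_anneal = Tg + offset for Tg:
  Tg = T_anneal - offset = 518 - 21 = 497 C

497 C


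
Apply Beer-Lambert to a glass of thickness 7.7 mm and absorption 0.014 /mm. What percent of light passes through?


Beer-Lambert law: T = exp(-alpha * thickness)
  exponent = -0.014 * 7.7 = -0.1078
  T = exp(-0.1078) = 0.8978
  Percentage = 0.8978 * 100 = 89.78%

89.78%


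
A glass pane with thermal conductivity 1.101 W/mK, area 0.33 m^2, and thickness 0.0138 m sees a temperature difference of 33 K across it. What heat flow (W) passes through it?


Fourier's law: Q = k * A * dT / t
  Q = 1.101 * 0.33 * 33 / 0.0138
  Q = 11.98989 / 0.0138 = 868.8 W

868.8 W


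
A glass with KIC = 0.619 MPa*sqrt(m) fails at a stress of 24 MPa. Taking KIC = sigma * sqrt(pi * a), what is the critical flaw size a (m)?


Rearrange KIC = sigma * sqrt(pi * a):
  sqrt(pi * a) = KIC / sigma
  sqrt(pi * a) = 0.619 / 24 = 0.025792
  a = (KIC / sigma)^2 / pi
  a = 0.025792^2 / pi = 0.0002117 m

0.0002117 m


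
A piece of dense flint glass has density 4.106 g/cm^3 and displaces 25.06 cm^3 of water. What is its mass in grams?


Rearrange rho = m / V:
  m = rho * V
  m = 4.106 * 25.06 = 102.896 g

102.896 g


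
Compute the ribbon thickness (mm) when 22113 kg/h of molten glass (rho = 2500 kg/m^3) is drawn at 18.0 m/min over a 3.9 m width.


Ribbon cross-section from mass balance:
  Volume rate = throughput / density = 22113 / 2500 = 8.8452 m^3/h
  thickness = volume rate / (speed * 60 * width), i.e.
  thickness = throughput / (60 * speed * width * density) * 1000
  thickness = 22113 / (60 * 18.0 * 3.9 * 2500) * 1000 = 2.1 mm

2.1 mm


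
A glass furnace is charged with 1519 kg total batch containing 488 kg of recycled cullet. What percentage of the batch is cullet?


Cullet ratio = (cullet mass / total batch mass) * 100
  Ratio = 488 / 1519 * 100 = 32.13%

32.13%


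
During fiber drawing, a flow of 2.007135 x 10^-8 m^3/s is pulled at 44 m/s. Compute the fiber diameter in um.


Cross-sectional area from continuity:
  A = Q / v = 2.007135 x 10^-8 / 44 = 4.56167 x 10^-10 m^2
Diameter from circular cross-section:
  d = sqrt(4A / pi) * 10^6 (m -> um)
  d = sqrt(4 * 4.56167 x 10^-10 / pi) * 10^6 = 24.1 um

24.1 um


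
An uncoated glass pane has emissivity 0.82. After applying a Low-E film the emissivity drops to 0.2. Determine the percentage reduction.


Percentage reduction = (1 - coated/uncoated) * 100
  Ratio = 0.2 / 0.82 = 0.2439
  Reduction = (1 - 0.2439) * 100 = 75.6%

75.6%


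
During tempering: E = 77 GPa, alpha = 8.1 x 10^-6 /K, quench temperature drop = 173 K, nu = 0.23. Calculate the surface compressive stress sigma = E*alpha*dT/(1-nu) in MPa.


Tempering stress: sigma = E * alpha * dT / (1 - nu)
  E (MPa) = 77 * 1000 = 77000
  Numerator = 77000 * (8.1 x 10^-6) * 173 = 107.9001
  Denominator = 1 - 0.23 = 0.77
  sigma = 107.9001 / 0.77 = 140.1 MPa

140.1 MPa


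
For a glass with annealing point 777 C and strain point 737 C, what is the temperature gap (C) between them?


Gap = T_anneal - T_strain:
  gap = 777 - 737 = 40 C

40 C


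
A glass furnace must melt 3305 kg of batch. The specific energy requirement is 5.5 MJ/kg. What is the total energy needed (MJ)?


Total energy = mass * specific energy
  E = 3305 * 5.5 = 18177.5 MJ

18177.5 MJ


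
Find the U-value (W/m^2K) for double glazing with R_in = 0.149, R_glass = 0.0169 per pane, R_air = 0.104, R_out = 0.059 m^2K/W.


Total thermal resistance (series):
  R_total = R_in + R_glass + R_air + R_glass + R_out
  R_total = 0.149 + 0.0169 + 0.104 + 0.0169 + 0.059 = 0.3458 m^2K/W
U-value = 1 / R_total = 1 / 0.3458 = 2.892 W/m^2K

2.892 W/m^2K


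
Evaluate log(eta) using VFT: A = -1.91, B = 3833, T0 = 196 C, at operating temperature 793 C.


VFT equation: log(eta) = A + B / (T - T0)
  T - T0 = 793 - 196 = 597
  B / (T - T0) = 3833 / 597 = 6.42
  log(eta) = -1.91 + 6.42 = 4.51

4.51


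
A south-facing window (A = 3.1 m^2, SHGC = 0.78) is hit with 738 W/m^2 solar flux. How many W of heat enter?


Solar heat gain: Q = Area * SHGC * Irradiance
  Q = 3.1 * 0.78 * 738 = 1784.5 W

1784.5 W


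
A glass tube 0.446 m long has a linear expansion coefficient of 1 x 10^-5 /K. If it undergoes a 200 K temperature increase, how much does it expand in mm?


Thermal expansion formula: dL = alpha * L0 * dT
  dL = (1 x 10^-5) * 0.446 * 200 = 0.000892 m
Convert to mm: 0.000892 * 1000 = 0.892 mm

0.892 mm


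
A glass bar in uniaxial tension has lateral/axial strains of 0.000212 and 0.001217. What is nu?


Poisson's ratio: nu = lateral strain / axial strain
  nu = 0.000212 / 0.001217 = 0.1742

0.1742


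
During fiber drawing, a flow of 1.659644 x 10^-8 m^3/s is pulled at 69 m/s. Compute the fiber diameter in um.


Cross-sectional area from continuity:
  A = Q / v = 1.659644 x 10^-8 / 69 = 2.405281 x 10^-10 m^2
Diameter from circular cross-section:
  d = sqrt(4A / pi) * 10^6 (m -> um)
  d = sqrt(4 * 2.405281 x 10^-10 / pi) * 10^6 = 17.5 um

17.5 um


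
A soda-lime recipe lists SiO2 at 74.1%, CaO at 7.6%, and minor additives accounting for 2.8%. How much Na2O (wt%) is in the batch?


Pieces sum to 100%:
  Na2O = 100 - (SiO2 + CaO + others)
  Na2O = 100 - (74.1 + 7.6 + 2.8) = 15.5%

15.5%


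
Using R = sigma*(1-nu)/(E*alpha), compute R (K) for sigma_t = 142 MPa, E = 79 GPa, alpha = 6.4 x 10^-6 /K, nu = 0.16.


Thermal shock resistance: R = sigma * (1 - nu) / (E * alpha)
  Numerator = 142 * (1 - 0.16) = 119.28
  Denominator = 79 * 1000 * (6.4 x 10^-6) = 0.5056
  R = 119.28 / 0.5056 = 235.9 K

235.9 K


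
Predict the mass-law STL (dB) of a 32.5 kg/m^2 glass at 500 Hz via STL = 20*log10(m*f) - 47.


Mass law: STL = 20 * log10(m * f) - 47
  m * f = 32.5 * 500 = 16250
  log10(16250) = 4.21085
  STL = 20 * 4.21085 - 47 = 84.217 - 47 = 37.2 dB

37.2 dB


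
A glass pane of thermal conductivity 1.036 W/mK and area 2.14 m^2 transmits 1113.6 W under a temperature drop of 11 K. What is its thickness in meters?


Fourier's law: t = k * A * dT / Q
  t = 1.036 * 2.14 * 11 / 1113.6
  t = 24.38744 / 1113.6 = 0.0219 m

0.0219 m


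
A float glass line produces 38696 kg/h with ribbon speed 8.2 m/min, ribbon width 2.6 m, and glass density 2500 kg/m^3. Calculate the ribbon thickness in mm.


Ribbon cross-section from mass balance:
  Volume rate = throughput / density = 38696 / 2500 = 15.4784 m^3/h
  thickness = volume rate / (speed * 60 * width), i.e.
  thickness = throughput / (60 * speed * width * density) * 1000
  thickness = 38696 / (60 * 8.2 * 2.6 * 2500) * 1000 = 12.1 mm

12.1 mm


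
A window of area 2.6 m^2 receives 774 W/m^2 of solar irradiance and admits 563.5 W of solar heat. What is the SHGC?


Rearrange Q = Area * SHGC * Irradiance:
  SHGC = Q / (Area * Irradiance)
  SHGC = 563.5 / (2.6 * 774) = 0.28

0.28


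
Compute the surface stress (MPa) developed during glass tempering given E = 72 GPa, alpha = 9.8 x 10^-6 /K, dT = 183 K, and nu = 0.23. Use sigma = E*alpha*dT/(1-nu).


Tempering stress: sigma = E * alpha * dT / (1 - nu)
  E (MPa) = 72 * 1000 = 72000
  Numerator = 72000 * (9.8 x 10^-6) * 183 = 129.1248
  Denominator = 1 - 0.23 = 0.77
  sigma = 129.1248 / 0.77 = 167.7 MPa

167.7 MPa


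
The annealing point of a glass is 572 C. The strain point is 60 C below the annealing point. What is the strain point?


Strain point = annealing point - difference:
  T_strain = 572 - 60 = 512 C

512 C


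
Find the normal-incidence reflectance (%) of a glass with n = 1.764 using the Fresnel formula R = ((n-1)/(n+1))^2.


Fresnel reflectance at normal incidence:
  R = ((n - 1)/(n + 1))^2
  (n - 1)/(n + 1) = (1.764 - 1)/(1.764 + 1) = 0.276411
  R = 0.276411^2 = 0.076403
  R(%) = 0.076403 * 100 = 7.64%

7.64%


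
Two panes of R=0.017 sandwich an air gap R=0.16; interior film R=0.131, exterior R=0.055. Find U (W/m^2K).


Total thermal resistance (series):
  R_total = R_in + R_glass + R_air + R_glass + R_out
  R_total = 0.131 + 0.017 + 0.16 + 0.017 + 0.055 = 0.38 m^2K/W
U-value = 1 / R_total = 1 / 0.38 = 2.632 W/m^2K

2.632 W/m^2K


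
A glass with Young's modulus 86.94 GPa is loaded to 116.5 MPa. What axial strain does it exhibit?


Rearrange E = sigma / epsilon:
  epsilon = sigma / E
  E (MPa) = 86.94 * 1000 = 86940
  epsilon = 116.5 / 86940 = 0.00134

0.00134


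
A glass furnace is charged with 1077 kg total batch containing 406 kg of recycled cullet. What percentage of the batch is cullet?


Cullet ratio = (cullet mass / total batch mass) * 100
  Ratio = 406 / 1077 * 100 = 37.7%

37.7%


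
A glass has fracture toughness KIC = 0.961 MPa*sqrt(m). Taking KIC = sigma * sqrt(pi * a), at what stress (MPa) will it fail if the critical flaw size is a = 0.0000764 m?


Rearrange KIC = sigma * sqrt(pi * a):
  sigma = KIC / sqrt(pi * a)
  sqrt(pi * 0.0000764) = 0.015493
  sigma = 0.961 / 0.015493 = 62.03 MPa

62.03 MPa


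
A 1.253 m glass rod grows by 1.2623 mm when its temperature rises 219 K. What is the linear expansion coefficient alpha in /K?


Rearrange dL = alpha * L0 * dT for alpha:
  alpha = dL / (L0 * dT)
  alpha = (1.2623 / 1000) / (1.253 * 219) = 0.0000046 /K = 4.6 x 10^-6 /K

4.6 x 10^-6 /K


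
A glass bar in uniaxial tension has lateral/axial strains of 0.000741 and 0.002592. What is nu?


Poisson's ratio: nu = lateral strain / axial strain
  nu = 0.000741 / 0.002592 = 0.2859

0.2859


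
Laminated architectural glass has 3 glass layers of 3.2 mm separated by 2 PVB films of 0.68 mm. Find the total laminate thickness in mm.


Total thickness = glass contribution + PVB contribution
  Glass: 3 * 3.2 = 9.6 mm
  PVB: 2 * 0.68 = 1.36 mm
  Total = 9.6 + 1.36 = 10.96 mm

10.96 mm


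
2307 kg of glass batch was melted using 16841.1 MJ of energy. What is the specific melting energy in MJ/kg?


Rearrange E = m * s for s:
  s = E / m
  s = 16841.1 / 2307 = 7.3 MJ/kg

7.3 MJ/kg


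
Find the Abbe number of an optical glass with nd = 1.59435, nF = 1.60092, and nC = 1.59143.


Abbe number formula: Vd = (nd - 1) / (nF - nC)
  nd - 1 = 1.59435 - 1 = 0.59435
  nF - nC = 1.60092 - 1.59143 = 0.00949
  Vd = 0.59435 / 0.00949 = 62.63

62.63


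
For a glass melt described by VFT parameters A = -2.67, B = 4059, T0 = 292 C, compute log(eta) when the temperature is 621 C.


VFT equation: log(eta) = A + B / (T - T0)
  T - T0 = 621 - 292 = 329
  B / (T - T0) = 4059 / 329 = 12.337
  log(eta) = -2.67 + 12.337 = 9.667

9.667


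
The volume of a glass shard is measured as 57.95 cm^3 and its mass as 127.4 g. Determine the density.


Use the definition of density:
  rho = mass / volume
  rho = 127.4 / 57.95 = 2.198 g/cm^3

2.198 g/cm^3


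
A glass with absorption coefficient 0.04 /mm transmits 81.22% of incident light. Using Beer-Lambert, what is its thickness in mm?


Rearrange T = exp(-alpha * thickness):
  thickness = -ln(T) / alpha
  T = 81.22/100 = 0.8122
  ln(T) = -0.20801
  -ln(T) = 0.20801
  thickness = 0.20801 / 0.04 = 5.2 mm

5.2 mm


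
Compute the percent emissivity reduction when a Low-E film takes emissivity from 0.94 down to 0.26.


Percentage reduction = (1 - coated/uncoated) * 100
  Ratio = 0.26 / 0.94 = 0.2766
  Reduction = (1 - 0.2766) * 100 = 72.3%

72.3%


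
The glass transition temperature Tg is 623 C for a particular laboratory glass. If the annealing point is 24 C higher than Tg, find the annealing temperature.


The annealing temperature is Tg plus the offset:
  T_anneal = 623 + 24 = 647 C

647 C


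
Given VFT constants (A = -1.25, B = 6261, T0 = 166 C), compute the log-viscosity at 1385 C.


VFT equation: log(eta) = A + B / (T - T0)
  T - T0 = 1385 - 166 = 1219
  B / (T - T0) = 6261 / 1219 = 5.136
  log(eta) = -1.25 + 5.136 = 3.886

3.886


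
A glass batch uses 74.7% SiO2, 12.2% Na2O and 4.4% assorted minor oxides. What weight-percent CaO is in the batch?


Pieces sum to 100%:
  CaO = 100 - (SiO2 + Na2O + others)
  CaO = 100 - (74.7 + 12.2 + 4.4) = 8.7%

8.7%


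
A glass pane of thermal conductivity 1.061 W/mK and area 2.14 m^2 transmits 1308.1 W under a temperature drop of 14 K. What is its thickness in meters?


Fourier's law: t = k * A * dT / Q
  t = 1.061 * 2.14 * 14 / 1308.1
  t = 31.78756 / 1308.1 = 0.0243 m

0.0243 m


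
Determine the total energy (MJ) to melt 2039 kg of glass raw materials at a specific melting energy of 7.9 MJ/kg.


Total energy = mass * specific energy
  E = 2039 * 7.9 = 16108.1 MJ

16108.1 MJ


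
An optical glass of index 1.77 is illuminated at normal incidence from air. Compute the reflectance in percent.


Fresnel reflectance at normal incidence:
  R = ((n - 1)/(n + 1))^2
  (n - 1)/(n + 1) = (1.77 - 1)/(1.77 + 1) = 0.277978
  R = 0.277978^2 = 0.0772718
  R(%) = 0.0772718 * 100 = 7.727%

7.727%


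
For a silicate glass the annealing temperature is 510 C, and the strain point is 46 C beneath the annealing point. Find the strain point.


Strain point = annealing point - difference:
  T_strain = 510 - 46 = 464 C

464 C


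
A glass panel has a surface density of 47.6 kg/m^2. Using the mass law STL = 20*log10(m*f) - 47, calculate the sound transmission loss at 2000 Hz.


Mass law: STL = 20 * log10(m * f) - 47
  m * f = 47.6 * 2000 = 95200
  log10(95200) = 4.97864
  STL = 20 * 4.97864 - 47 = 99.5728 - 47 = 52.6 dB

52.6 dB


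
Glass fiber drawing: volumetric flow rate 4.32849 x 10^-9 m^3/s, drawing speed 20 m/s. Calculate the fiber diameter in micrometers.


Cross-sectional area from continuity:
  A = Q / v = 4.32849 x 10^-9 / 20 = 2.164245 x 10^-10 m^2
Diameter from circular cross-section:
  d = sqrt(4A / pi) * 10^6 (m -> um)
  d = sqrt(4 * 2.164245 x 10^-10 / pi) * 10^6 = 16.6 um

16.6 um


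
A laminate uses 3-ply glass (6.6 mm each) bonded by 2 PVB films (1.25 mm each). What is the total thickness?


Total thickness = glass contribution + PVB contribution
  Glass: 3 * 6.6 = 19.8 mm
  PVB: 2 * 1.25 = 2.5 mm
  Total = 19.8 + 2.5 = 22.3 mm

22.3 mm


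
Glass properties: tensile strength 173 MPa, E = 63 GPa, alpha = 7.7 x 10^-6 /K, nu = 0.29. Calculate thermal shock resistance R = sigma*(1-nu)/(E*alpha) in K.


Thermal shock resistance: R = sigma * (1 - nu) / (E * alpha)
  Numerator = 173 * (1 - 0.29) = 122.83
  Denominator = 63 * 1000 * (7.7 x 10^-6) = 0.4851
  R = 122.83 / 0.4851 = 253.2 K

253.2 K


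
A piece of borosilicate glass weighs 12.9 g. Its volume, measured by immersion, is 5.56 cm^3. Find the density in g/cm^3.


Use the definition of density:
  rho = mass / volume
  rho = 12.9 / 5.56 = 2.32 g/cm^3

2.32 g/cm^3


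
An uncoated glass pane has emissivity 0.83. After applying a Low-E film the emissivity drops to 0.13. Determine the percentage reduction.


Percentage reduction = (1 - coated/uncoated) * 100
  Ratio = 0.13 / 0.83 = 0.1566
  Reduction = (1 - 0.1566) * 100 = 84.3%

84.3%


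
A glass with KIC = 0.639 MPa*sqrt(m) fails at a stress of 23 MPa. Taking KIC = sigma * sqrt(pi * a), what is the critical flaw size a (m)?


Rearrange KIC = sigma * sqrt(pi * a):
  sqrt(pi * a) = KIC / sigma
  sqrt(pi * a) = 0.639 / 23 = 0.027783
  a = (KIC / sigma)^2 / pi
  a = 0.027783^2 / pi = 0.0002457 m

0.0002457 m


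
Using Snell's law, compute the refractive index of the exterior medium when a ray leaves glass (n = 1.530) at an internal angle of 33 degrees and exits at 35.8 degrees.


Apply Snell's law: n1 * sin(theta1) = n2 * sin(theta2)
  n2 = n1 * sin(theta1) / sin(theta2)
  sin(33) = 0.544639
  sin(35.8) = 0.584958
  n2 = 1.530 * 0.544639 / 0.584958 = 1.4245

1.4245


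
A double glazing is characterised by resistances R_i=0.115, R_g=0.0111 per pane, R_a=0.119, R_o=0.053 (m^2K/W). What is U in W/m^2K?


Total thermal resistance (series):
  R_total = R_in + R_glass + R_air + R_glass + R_out
  R_total = 0.115 + 0.0111 + 0.119 + 0.0111 + 0.053 = 0.3092 m^2K/W
U-value = 1 / R_total = 1 / 0.3092 = 3.234 W/m^2K

3.234 W/m^2K


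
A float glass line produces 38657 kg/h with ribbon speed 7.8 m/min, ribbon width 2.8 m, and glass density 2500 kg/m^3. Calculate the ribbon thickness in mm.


Ribbon cross-section from mass balance:
  Volume rate = throughput / density = 38657 / 2500 = 15.4628 m^3/h
  thickness = volume rate / (speed * 60 * width), i.e.
  thickness = throughput / (60 * speed * width * density) * 1000
  thickness = 38657 / (60 * 7.8 * 2.8 * 2500) * 1000 = 11.8 mm

11.8 mm


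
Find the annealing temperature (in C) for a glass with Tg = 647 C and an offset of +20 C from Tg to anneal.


The annealing temperature is Tg plus the offset:
  T_anneal = 647 + 20 = 667 C

667 C


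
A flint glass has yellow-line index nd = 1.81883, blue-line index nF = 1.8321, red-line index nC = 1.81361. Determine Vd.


Abbe number formula: Vd = (nd - 1) / (nF - nC)
  nd - 1 = 1.81883 - 1 = 0.81883
  nF - nC = 1.8321 - 1.81361 = 0.01849
  Vd = 0.81883 / 0.01849 = 44.29

44.29


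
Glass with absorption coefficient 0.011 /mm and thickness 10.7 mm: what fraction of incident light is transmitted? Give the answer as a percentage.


Beer-Lambert law: T = exp(-alpha * thickness)
  exponent = -0.011 * 10.7 = -0.1177
  T = exp(-0.1177) = 0.889
  Percentage = 0.889 * 100 = 88.9%

88.9%


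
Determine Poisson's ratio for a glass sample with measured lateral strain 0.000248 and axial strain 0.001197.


Poisson's ratio: nu = lateral strain / axial strain
  nu = 0.000248 / 0.001197 = 0.2072

0.2072


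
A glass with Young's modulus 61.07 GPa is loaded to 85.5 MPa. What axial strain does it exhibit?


Rearrange E = sigma / epsilon:
  epsilon = sigma / E
  E (MPa) = 61.07 * 1000 = 61070
  epsilon = 85.5 / 61070 = 0.0014

0.0014


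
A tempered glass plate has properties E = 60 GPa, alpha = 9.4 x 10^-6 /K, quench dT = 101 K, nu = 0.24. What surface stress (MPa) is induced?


Tempering stress: sigma = E * alpha * dT / (1 - nu)
  E (MPa) = 60 * 1000 = 60000
  Numerator = 60000 * (9.4 x 10^-6) * 101 = 56.964
  Denominator = 1 - 0.24 = 0.76
  sigma = 56.964 / 0.76 = 75.0 MPa

75.0 MPa


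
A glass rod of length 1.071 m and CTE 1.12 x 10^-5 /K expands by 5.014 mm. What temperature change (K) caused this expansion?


Rearrange dL = alpha * L0 * dT for dT:
  dT = dL / (alpha * L0)
  dL (m) = 5.014 / 1000 = 0.005014
  dT = 0.005014 / ((1.12 x 10^-5) * 1.071) = 418.0 K

418.0 K


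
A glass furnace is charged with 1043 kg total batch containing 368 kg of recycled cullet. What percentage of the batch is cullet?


Cullet ratio = (cullet mass / total batch mass) * 100
  Ratio = 368 / 1043 * 100 = 35.28%

35.28%


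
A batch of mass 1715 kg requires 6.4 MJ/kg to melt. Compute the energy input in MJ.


Total energy = mass * specific energy
  E = 1715 * 6.4 = 10976 MJ

10976 MJ


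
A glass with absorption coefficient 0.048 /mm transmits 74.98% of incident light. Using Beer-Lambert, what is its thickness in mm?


Rearrange T = exp(-alpha * thickness):
  thickness = -ln(T) / alpha
  T = 74.98/100 = 0.7498
  ln(T) = -0.28795
  -ln(T) = 0.28795
  thickness = 0.28795 / 0.048 = 6.0 mm

6.0 mm


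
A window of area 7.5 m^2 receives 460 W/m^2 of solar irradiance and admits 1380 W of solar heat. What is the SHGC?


Rearrange Q = Area * SHGC * Irradiance:
  SHGC = Q / (Area * Irradiance)
  SHGC = 1380 / (7.5 * 460) = 0.4

0.4


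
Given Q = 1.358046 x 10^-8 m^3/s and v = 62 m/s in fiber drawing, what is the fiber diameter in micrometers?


Cross-sectional area from continuity:
  A = Q / v = 1.358046 x 10^-8 / 62 = 2.190397 x 10^-10 m^2
Diameter from circular cross-section:
  d = sqrt(4A / pi) * 10^6 (m -> um)
  d = sqrt(4 * 2.190397 x 10^-10 / pi) * 10^6 = 16.7 um

16.7 um


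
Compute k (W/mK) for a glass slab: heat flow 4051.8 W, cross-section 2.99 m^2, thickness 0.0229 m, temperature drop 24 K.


Fourier's law rearranged: k = Q * t / (A * dT)
  Numerator = 4051.8 * 0.0229 = 92.78622
  Denominator = 2.99 * 24 = 71.76
  k = 92.78622 / 71.76 = 1.293 W/mK

1.293 W/mK


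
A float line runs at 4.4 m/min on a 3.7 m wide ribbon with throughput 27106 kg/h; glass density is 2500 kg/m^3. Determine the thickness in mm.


Ribbon cross-section from mass balance:
  Volume rate = throughput / density = 27106 / 2500 = 10.8424 m^3/h
  thickness = volume rate / (speed * 60 * width), i.e.
  thickness = throughput / (60 * speed * width * density) * 1000
  thickness = 27106 / (60 * 4.4 * 3.7 * 2500) * 1000 = 11.1 mm

11.1 mm


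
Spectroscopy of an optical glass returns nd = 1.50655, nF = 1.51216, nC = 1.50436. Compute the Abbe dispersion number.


Abbe number formula: Vd = (nd - 1) / (nF - nC)
  nd - 1 = 1.50655 - 1 = 0.50655
  nF - nC = 1.51216 - 1.50436 = 0.0078
  Vd = 0.50655 / 0.0078 = 64.94

64.94


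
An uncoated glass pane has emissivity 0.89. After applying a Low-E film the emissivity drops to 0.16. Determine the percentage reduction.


Percentage reduction = (1 - coated/uncoated) * 100
  Ratio = 0.16 / 0.89 = 0.1798
  Reduction = (1 - 0.1798) * 100 = 82.0%

82.0%


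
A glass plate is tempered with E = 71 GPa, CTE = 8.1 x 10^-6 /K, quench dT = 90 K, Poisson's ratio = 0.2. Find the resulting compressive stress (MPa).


Tempering stress: sigma = E * alpha * dT / (1 - nu)
  E (MPa) = 71 * 1000 = 71000
  Numerator = 71000 * (8.1 x 10^-6) * 90 = 51.759
  Denominator = 1 - 0.2 = 0.8
  sigma = 51.759 / 0.8 = 64.7 MPa

64.7 MPa


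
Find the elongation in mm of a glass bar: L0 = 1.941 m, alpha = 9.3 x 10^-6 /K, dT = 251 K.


Thermal expansion formula: dL = alpha * L0 * dT
  dL = (9.3 x 10^-6) * 1.941 * 251 = 0.00453088 m
Convert to mm: 0.00453088 * 1000 = 4.5309 mm

4.5309 mm


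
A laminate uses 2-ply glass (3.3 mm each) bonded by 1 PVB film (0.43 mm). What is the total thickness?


Total thickness = glass contribution + PVB contribution
  Glass: 2 * 3.3 = 6.6 mm
  PVB: 1 * 0.43 = 0.43 mm
  Total = 6.6 + 0.43 = 7.03 mm

7.03 mm


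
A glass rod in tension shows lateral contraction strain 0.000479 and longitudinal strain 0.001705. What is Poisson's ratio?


Poisson's ratio: nu = lateral strain / axial strain
  nu = 0.000479 / 0.001705 = 0.2809

0.2809


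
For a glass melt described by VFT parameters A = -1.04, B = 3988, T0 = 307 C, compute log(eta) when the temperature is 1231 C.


VFT equation: log(eta) = A + B / (T - T0)
  T - T0 = 1231 - 307 = 924
  B / (T - T0) = 3988 / 924 = 4.316
  log(eta) = -1.04 + 4.316 = 3.276

3.276


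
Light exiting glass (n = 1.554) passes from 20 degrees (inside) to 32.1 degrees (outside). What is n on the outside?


Apply Snell's law: n1 * sin(theta1) = n2 * sin(theta2)
  n2 = n1 * sin(theta1) / sin(theta2)
  sin(20) = 0.34202
  sin(32.1) = 0.531399
  n2 = 1.554 * 0.34202 / 0.531399 = 1.0002

1.0002


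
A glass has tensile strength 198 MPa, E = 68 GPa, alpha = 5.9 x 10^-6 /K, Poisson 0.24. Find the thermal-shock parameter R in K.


Thermal shock resistance: R = sigma * (1 - nu) / (E * alpha)
  Numerator = 198 * (1 - 0.24) = 150.48
  Denominator = 68 * 1000 * (5.9 x 10^-6) = 0.4012
  R = 150.48 / 0.4012 = 375.1 K

375.1 K


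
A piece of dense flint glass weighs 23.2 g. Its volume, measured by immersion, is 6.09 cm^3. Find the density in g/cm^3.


Use the definition of density:
  rho = mass / volume
  rho = 23.2 / 6.09 = 3.81 g/cm^3

3.81 g/cm^3


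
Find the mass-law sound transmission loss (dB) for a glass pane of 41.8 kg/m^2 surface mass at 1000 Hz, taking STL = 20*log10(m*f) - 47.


Mass law: STL = 20 * log10(m * f) - 47
  m * f = 41.8 * 1000 = 41800
  log10(41800) = 4.62118
  STL = 20 * 4.62118 - 47 = 92.4236 - 47 = 45.4 dB

45.4 dB


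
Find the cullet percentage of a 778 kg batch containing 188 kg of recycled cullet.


Cullet ratio = (cullet mass / total batch mass) * 100
  Ratio = 188 / 778 * 100 = 24.16%

24.16%


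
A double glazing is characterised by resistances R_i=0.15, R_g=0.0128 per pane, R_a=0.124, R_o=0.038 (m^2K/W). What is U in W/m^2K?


Total thermal resistance (series):
  R_total = R_in + R_glass + R_air + R_glass + R_out
  R_total = 0.15 + 0.0128 + 0.124 + 0.0128 + 0.038 = 0.3376 m^2K/W
U-value = 1 / R_total = 1 / 0.3376 = 2.962 W/m^2K

2.962 W/m^2K


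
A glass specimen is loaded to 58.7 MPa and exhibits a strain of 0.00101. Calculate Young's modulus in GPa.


Young's modulus: E = stress / strain
  E = 58.7 MPa / 0.00101 = 58118.81 MPa
Convert to GPa: 58118.81 / 1000 = 58.12 GPa

58.12 GPa


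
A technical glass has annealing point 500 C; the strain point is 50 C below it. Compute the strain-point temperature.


Strain point = annealing point - difference:
  T_strain = 500 - 50 = 450 C

450 C


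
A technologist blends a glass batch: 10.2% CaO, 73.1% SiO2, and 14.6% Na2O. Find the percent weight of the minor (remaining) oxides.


Sum the three major oxides:
  SiO2 + Na2O + CaO = 73.1 + 14.6 + 10.2 = 97.9%
Subtract from 100%:
  Others = 100 - 97.9 = 2.1%

2.1%


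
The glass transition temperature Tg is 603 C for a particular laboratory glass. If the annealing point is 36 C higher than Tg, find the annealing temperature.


The annealing temperature is Tg plus the offset:
  T_anneal = 603 + 36 = 639 C

639 C


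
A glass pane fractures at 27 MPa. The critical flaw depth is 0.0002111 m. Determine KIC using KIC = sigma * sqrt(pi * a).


Fracture toughness: KIC = sigma * sqrt(pi * a)
  pi * a = pi * 0.0002111 = 0.00066319
  sqrt(pi * a) = 0.025752
  KIC = 27 * 0.025752 = 0.695 MPa*sqrt(m)

0.695 MPa*sqrt(m)


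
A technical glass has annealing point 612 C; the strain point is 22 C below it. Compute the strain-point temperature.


Strain point = annealing point - difference:
  T_strain = 612 - 22 = 590 C

590 C


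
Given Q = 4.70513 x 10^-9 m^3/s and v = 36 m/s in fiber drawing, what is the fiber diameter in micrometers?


Cross-sectional area from continuity:
  A = Q / v = 4.70513 x 10^-9 / 36 = 1.306981 x 10^-10 m^2
Diameter from circular cross-section:
  d = sqrt(4A / pi) * 10^6 (m -> um)
  d = sqrt(4 * 1.306981 x 10^-10 / pi) * 10^6 = 12.9 um

12.9 um


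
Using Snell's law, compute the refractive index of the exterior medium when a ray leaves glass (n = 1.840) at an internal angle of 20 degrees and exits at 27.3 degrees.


Apply Snell's law: n1 * sin(theta1) = n2 * sin(theta2)
  n2 = n1 * sin(theta1) / sin(theta2)
  sin(20) = 0.34202
  sin(27.3) = 0.45865
  n2 = 1.840 * 0.34202 / 0.45865 = 1.3721

1.3721


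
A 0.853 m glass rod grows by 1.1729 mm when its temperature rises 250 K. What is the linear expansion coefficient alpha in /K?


Rearrange dL = alpha * L0 * dT for alpha:
  alpha = dL / (L0 * dT)
  alpha = (1.1729 / 1000) / (0.853 * 250) = 0.0000055 /K = 5.5 x 10^-6 /K

5.5 x 10^-6 /K
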